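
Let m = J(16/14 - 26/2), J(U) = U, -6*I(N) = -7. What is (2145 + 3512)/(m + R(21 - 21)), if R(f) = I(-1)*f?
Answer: -39599/83 ≈ -477.10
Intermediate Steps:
I(N) = 7/6 (I(N) = -1/6*(-7) = 7/6)
R(f) = 7*f/6
m = -83/7 (m = 16/14 - 26/2 = 16*(1/14) - 26*1/2 = 8/7 - 13 = -83/7 ≈ -11.857)
(2145 + 3512)/(m + R(21 - 21)) = (2145 + 3512)/(-83/7 + 7*(21 - 21)/6) = 5657/(-83/7 + (7/6)*0) = 5657/(-83/7 + 0) = 5657/(-83/7) = 5657*(-7/83) = -39599/83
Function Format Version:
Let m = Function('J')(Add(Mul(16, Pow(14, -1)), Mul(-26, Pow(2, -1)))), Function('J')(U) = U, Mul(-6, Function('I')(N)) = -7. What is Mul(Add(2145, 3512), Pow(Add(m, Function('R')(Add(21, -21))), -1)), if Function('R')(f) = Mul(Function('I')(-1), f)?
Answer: Rational(-39599, 83) ≈ -477.10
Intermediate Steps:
Function('I')(N) = Rational(7, 6) (Function('I')(N) = Mul(Rational(-1, 6), -7) = Rational(7, 6))
Function('R')(f) = Mul(Rational(7, 6), f)
m = Rational(-83, 7) (m = Add(Mul(16, Pow(14, -1)), Mul(-26, Pow(2, -1))) = Add(Mul(16, Rational(1, 14)), Mul(-26, Rational(1, 2))) = Add(Rational(8, 7), -13) = Rational(-83, 7) ≈ -11.857)
Mul(Add(2145, 3512), Pow(Add(m, Function('R')(Add(21, -21))), -1)) = Mul(Add(2145, 3512), Pow(Add(Rational(-83, 7), Mul(Rational(7, 6), Add(21, -21))), -1)) = Mul(5657, Pow(Add(Rational(-83, 7), Mul(Rational(7, 6), 0)), -1)) = Mul(5657, Pow(Add(Rational(-83, 7), 0), -1)) = Mul(5657, Pow(Rational(-83, 7), -1)) = Mul(5657, Rational(-7, 83)) = Rational(-39599, 83)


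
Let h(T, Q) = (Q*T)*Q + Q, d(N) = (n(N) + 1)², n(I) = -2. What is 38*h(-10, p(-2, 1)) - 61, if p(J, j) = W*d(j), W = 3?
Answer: -3367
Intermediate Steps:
d(N) = 1 (d(N) = (-2 + 1)² = (-1)² = 1)
p(J, j) = 3 (p(J, j) = 3*1 = 3)
h(T, Q) = Q + T*Q² (h(T, Q) = T*Q² + Q = Q + T*Q²)
38*h(-10, p(-2, 1)) - 61 = 38*(3*(1 + 3*(-10))) - 61 = 38*(3*(1 - 30)) - 61 = 38*(3*(-29)) - 61 = 38*(-87) - 61 = -3306 - 61 = -3367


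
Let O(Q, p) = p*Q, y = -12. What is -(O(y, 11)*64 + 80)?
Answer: 8368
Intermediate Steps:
O(Q, p) = Q*p
-(O(y, 11)*64 + 80) = -(-12*11*64 + 80) = -(-132*64 + 80) = -(-8448 + 80) = -1*(-8368) = 8368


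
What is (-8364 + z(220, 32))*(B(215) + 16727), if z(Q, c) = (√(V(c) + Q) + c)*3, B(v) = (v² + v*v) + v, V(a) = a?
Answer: -904453056 + 1969056*√7 ≈ -8.9924e+8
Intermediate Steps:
B(v) = v + 2*v² (B(v) = (v² + v²) + v = 2*v² + v = v + 2*v²)
z(Q, c) = 3*c + 3*√(Q + c) (z(Q, c) = (√(c + Q) + c)*3 = (√(Q + c) + c)*3 = (c + √(Q + c))*3 = 3*c + 3*√(Q + c))
(-8364 + z(220, 32))*(B(215) + 16727) = (-8364 + (3*32 + 3*√(220 + 32)))*(215*(1 + 2*215) + 16727) = (-8364 + (96 + 3*√252))*(215*(1 + 430) + 16727) = (-8364 + (96 + 3*(6*√7)))*(215*431 + 16727) = (-8364 + (96 + 18*√7))*(92665 + 16727) = (-8268 + 18*√7)*109392 = -904453056 + 1969056*√7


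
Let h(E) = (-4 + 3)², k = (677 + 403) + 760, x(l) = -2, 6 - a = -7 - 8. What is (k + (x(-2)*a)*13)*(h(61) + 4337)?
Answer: 5613372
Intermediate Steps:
a = 21 (a = 6 - (-7 - 8) = 6 - 1*(-15) = 6 + 15 = 21)
k = 1840 (k = 1080 + 760 = 1840)
h(E) = 1 (h(E) = (-1)² = 1)
(k + (x(-2)*a)*13)*(h(61) + 4337) = (1840 - 2*21*13)*(1 + 4337) = (1840 - 42*13)*4338 = (1840 - 546)*4338 = 1294*4338 = 5613372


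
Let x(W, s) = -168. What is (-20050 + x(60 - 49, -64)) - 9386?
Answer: -29604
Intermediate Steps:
(-20050 + x(60 - 49, -64)) - 9386 = (-20050 - 168) - 9386 = -20218 - 9386 = -29604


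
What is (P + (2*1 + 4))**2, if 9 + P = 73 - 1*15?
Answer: 3025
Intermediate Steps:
P = 49 (P = -9 + (73 - 1*15) = -9 + (73 - 15) = -9 + 58 = 49)
(P + (2*1 + 4))**2 = (49 + (2*1 + 4))**2 = (49 + (2 + 4))**2 = (49 + 6)**2 = 55**2 = 3025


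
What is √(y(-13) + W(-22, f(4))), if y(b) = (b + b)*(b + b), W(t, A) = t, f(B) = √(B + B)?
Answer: √654 ≈ 25.573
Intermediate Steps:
f(B) = √2*√B (f(B) = √(2*B) = √2*√B)
y(b) = 4*b² (y(b) = (2*b)*(2*b) = 4*b²)
√(y(-13) + W(-22, f(4))) = √(4*(-13)² - 22) = √(4*169 - 22) = √(676 - 22) = √654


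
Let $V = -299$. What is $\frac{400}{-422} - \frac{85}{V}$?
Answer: $- \frac{41865}{63089} \approx -0.66359$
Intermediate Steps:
$\frac{400}{-422} - \frac{85}{V} = \frac{400}{-422} - \frac{85}{-299} = 400 \left(- \frac{1}{422}\right) - - \frac{85}{299} = - \frac{200}{211} + \frac{85}{299} = - \frac{41865}{63089}$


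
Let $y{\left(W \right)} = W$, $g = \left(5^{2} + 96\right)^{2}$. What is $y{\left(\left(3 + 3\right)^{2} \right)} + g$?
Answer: $14677$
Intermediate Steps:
$g = 14641$ ($g = \left(25 + 96\right)^{2} = 121^{2} = 14641$)
$y{\left(\left(3 + 3\right)^{2} \right)} + g = \left(3 + 3\right)^{2} + 14641 = 6^{2} + 14641 = 36 + 14641 = 14677$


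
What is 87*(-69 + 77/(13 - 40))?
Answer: -56260/9 ≈ -6251.1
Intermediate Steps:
87*(-69 + 77/(13 - 40)) = 87*(-69 + 77/(-27)) = 87*(-69 + 77*(-1/27)) = 87*(-69 - 77/27) = 87*(-1940/27) = -56260/9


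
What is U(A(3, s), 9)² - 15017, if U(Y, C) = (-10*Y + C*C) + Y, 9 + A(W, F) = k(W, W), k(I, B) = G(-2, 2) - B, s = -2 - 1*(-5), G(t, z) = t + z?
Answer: 20704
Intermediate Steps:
s = 3 (s = -2 + 5 = 3)
k(I, B) = -B (k(I, B) = (-2 + 2) - B = 0 - B = -B)
A(W, F) = -9 - W
U(Y, C) = C² - 9*Y (U(Y, C) = (-10*Y + C²) + Y = (C² - 10*Y) + Y = C² - 9*Y)
U(A(3, s), 9)² - 15017 = (9² - 9*(-9 - 1*3))² - 15017 = (81 - 9*(-9 - 3))² - 15017 = (81 - 9*(-12))² - 15017 = (81 + 108)² - 15017 = 189² - 15017 = 35721 - 15017 = 20704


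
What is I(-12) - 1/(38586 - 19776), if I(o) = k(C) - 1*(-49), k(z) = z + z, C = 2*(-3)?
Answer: 695969/18810 ≈ 37.000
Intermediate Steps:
C = -6
k(z) = 2*z
I(o) = 37 (I(o) = 2*(-6) - 1*(-49) = -12 + 49 = 37)
I(-12) - 1/(38586 - 19776) = 37 - 1/(38586 - 19776) = 37 - 1/18810 = 695969/18810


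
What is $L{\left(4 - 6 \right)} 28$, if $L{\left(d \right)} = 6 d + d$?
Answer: $-392$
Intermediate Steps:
$L{\left(d \right)} = 7 d$
$L{\left(4 - 6 \right)} 28 = 7 \left(4 - 6\right) 28 = 7 \left(-2\right) 28 = \left(-14\right) 28 = -392$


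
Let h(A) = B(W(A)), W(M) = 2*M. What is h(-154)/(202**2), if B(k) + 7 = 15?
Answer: 2/10201 ≈ 0.00019606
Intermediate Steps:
B(k) = 8 (B(k) = -7 + 15 = 8)
h(A) = 8
h(-154)/(202**2) = 8/(202**2) = 8/40804 = 8*(1/40804) = 2/10201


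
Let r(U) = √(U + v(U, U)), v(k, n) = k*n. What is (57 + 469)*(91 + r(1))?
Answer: 47866 + 526*√2 ≈ 48610.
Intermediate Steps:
r(U) = √(U + U²) (r(U) = √(U + U*U) = √(U + U²))
(57 + 469)*(91 + r(1)) = (57 + 469)*(91 + √(1*(1 + 1))) = 526*(91 + √(1*2)) = 526*(91 + √2) = 47866 + 526*√2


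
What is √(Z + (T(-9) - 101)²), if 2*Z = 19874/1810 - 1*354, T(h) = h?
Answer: √39078926270/1810 ≈ 109.22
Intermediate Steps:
Z = -310433/1810 (Z = (19874/1810 - 1*354)/2 = (19874*(1/1810) - 354)/2 = (9937/905 - 354)/2 = (½)*(-310433/905) = -310433/1810 ≈ -171.51)
√(Z + (T(-9) - 101)²) = √(-310433/1810 + (-9 - 101)²) = √(-310433/1810 + (-110)²) = √(-310433/1810 + 12100) = √(21590567/1810) = √39078926270/1810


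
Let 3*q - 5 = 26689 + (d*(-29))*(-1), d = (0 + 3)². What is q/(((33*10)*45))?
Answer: 599/990 ≈ 0.60505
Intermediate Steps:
d = 9 (d = 3² = 9)
q = 8985 (q = 5/3 + (26689 + (9*(-29))*(-1))/3 = 5/3 + (26689 - 261*(-1))/3 = 5/3 + (26689 + 261)/3 = 5/3 + (⅓)*26950 = 5/3 + 26950/3 = 8985)
q/(((33*10)*45)) = 8985/(((33*10)*45)) = 8985/((330*45)) = 8985/14850 = 8985*(1/14850) = 599/990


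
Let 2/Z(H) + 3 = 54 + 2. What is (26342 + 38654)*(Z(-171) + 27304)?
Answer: 94056621544/53 ≈ 1.7747e+9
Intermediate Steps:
Z(H) = 2/53 (Z(H) = 2/(-3 + (54 + 2)) = 2/(-3 + 56) = 2/53)
(26342 + 38654)*(Z(-171) + 27304) = (26342 + 38654)*(2/53 + 27304) = 64996*(1447114/53) = 94056621544/53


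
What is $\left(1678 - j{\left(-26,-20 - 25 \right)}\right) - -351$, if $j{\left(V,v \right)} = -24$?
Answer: $2053$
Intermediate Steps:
$\left(1678 - j{\left(-26,-20 - 25 \right)}\right) - -351 = \left(1678 - -24\right) - -351 = \left(1678 + 24\right) + 351 = 1702 + 351 = 2053$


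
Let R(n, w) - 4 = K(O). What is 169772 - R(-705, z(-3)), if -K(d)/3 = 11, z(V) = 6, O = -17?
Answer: 169801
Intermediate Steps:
K(d) = -33 (K(d) = -3*11 = -33)
R(n, w) = -29 (R(n, w) = 4 - 33 = -29)
169772 - R(-705, z(-3)) = 169772 - 1*(-29) = 169772 + 29 = 169801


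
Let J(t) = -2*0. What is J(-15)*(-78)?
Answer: 0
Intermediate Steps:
J(t) = 0
J(-15)*(-78) = 0*(-78) = 0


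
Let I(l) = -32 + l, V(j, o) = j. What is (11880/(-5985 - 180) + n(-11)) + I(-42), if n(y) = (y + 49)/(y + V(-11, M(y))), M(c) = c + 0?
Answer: -117025/1507 ≈ -77.654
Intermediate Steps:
M(c) = c
n(y) = (49 + y)/(-11 + y) (n(y) = (y + 49)/(y - 11) = (49 + y)/(-11 + y))
(11880/(-5985 - 180) + n(-11)) + I(-42) = (11880/(-5985 - 180) + (49 - 11)/(-11 - 11)) + (-32 - 42) = (11880/(-6165) + 38/(-22)) - 74 = (11880*(-1/6165) - 1/22*38) - 74 = (-264/137 - 19/11) - 74 = -5507/1507 - 74 = -117025/1507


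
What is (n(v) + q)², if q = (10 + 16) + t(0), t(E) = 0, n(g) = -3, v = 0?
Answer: 529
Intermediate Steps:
q = 26 (q = (10 + 16) + 0 = 26 + 0 = 26)
(n(v) + q)² = (-3 + 26)² = 23² = 529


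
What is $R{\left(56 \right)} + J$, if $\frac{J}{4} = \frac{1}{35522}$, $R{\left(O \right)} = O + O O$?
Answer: $\frac{56693114}{17761} \approx 3192.0$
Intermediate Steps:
$R{\left(O \right)} = O + O^{2}$
$J = \frac{2}{17761}$ ($J = \frac{4}{35522} = 4 \cdot \frac{1}{35522} = \frac{2}{17761} \approx 0.00011261$)
$R{\left(56 \right)} + J = 56 \left(1 + 56\right) + \frac{2}{17761} = 56 \cdot 57 + \frac{2}{17761} = 3192 + \frac{2}{17761} = \frac{56693114}{17761}$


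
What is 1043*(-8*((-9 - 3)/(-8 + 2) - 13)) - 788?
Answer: 90996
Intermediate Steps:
1043*(-8*((-9 - 3)/(-8 + 2) - 13)) - 788 = 1043*(-8*(-12/(-6) - 13)) - 788 = 1043*(-8*(-12*(-1/6) - 13)) - 788 = 1043*(-8*(2 - 13)) - 788 = 1043*(-8*(-11)) - 788 = 1043*88 - 788 = 91784 - 788 = 90996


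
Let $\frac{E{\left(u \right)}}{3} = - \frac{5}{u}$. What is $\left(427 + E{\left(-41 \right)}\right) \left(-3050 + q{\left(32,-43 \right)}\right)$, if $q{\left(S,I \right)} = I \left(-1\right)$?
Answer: $- \frac{52688654}{41} \approx -1.2851 \cdot 10^{6}$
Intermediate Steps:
$E{\left(u \right)} = - \frac{15}{u}$ ($E{\left(u \right)} = 3 \left(- \frac{5}{u}\right) = - \frac{15}{u}$)
$q{\left(S,I \right)} = - I$
$\left(427 + E{\left(-41 \right)}\right) \left(-3050 + q{\left(32,-43 \right)}\right) = \left(427 - \frac{15}{-41}\right) \left(-3050 - -43\right) = \left(427 - - \frac{15}{41}\right) \left(-3050 + 43\right) = \left(427 + \frac{15}{41}\right) \left(-3007\right) = \frac{17522}{41} \left(-3007\right) = - \frac{52688654}{41}$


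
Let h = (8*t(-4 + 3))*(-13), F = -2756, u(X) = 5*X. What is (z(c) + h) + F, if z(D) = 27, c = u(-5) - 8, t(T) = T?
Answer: -2625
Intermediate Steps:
c = -33 (c = 5*(-5) - 8 = -25 - 8 = -33)
h = 104 (h = (8*(-4 + 3))*(-13) = (8*(-1))*(-13) = -8*(-13) = 104)
(z(c) + h) + F = (27 + 104) - 2756 = 131 - 2756 = -2625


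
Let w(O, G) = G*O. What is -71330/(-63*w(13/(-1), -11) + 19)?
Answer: 7133/899 ≈ 7.9344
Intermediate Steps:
-71330/(-63*w(13/(-1), -11) + 19) = -71330/(-(-693)*13/(-1) + 19) = -71330/(-(-693)*13*(-1) + 19) = -71330/(-(-693)*(-13) + 19) = -71330/(-63*143 + 19) = -71330/(-9009 + 19) = -71330/(-8990) = -71330*(-1/8990) = 7133/899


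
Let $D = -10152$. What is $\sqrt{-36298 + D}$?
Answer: $5 i \sqrt{1858} \approx 215.52 i$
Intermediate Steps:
$\sqrt{-36298 + D} = \sqrt{-36298 - 10152} = \sqrt{-46450} = 5 i \sqrt{1858}$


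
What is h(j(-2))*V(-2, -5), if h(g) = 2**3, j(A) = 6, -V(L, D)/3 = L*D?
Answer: -240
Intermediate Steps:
V(L, D) = -3*D*L (V(L, D) = -3*L*D = -3*D*L)
h(g) = 8
h(j(-2))*V(-2, -5) = 8*(-3*(-5)*(-2)) = 8*(-30) = -240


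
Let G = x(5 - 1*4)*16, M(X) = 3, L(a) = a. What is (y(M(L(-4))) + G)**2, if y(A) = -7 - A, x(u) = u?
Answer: 36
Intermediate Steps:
G = 16 (G = (5 - 1*4)*16 = (5 - 4)*16 = 1*16 = 16)
(y(M(L(-4))) + G)**2 = ((-7 - 1*3) + 16)**2 = ((-7 - 3) + 16)**2 = (-10 + 16)**2 = 6**2 = 36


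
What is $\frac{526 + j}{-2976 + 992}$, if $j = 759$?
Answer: $- \frac{1285}{1984} \approx -0.64768$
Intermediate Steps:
$\frac{526 + j}{-2976 + 992} = \frac{526 + 759}{-2976 + 992} = \frac{1285}{-1984} = 1285 \left(- \frac{1}{1984}\right) = - \frac{1285}{1984}$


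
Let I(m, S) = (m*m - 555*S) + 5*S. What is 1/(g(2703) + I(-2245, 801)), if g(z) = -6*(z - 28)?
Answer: 1/4583425 ≈ 2.1818e-7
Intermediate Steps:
g(z) = 168 - 6*z (g(z) = -6*(-28 + z) = 168 - 6*z)
I(m, S) = m² - 550*S (I(m, S) = (m² - 555*S) + 5*S = m² - 550*S)
1/(g(2703) + I(-2245, 801)) = 1/((168 - 6*2703) + ((-2245)² - 550*801)) = 1/((168 - 16218) + (5040025 - 440550)) = 1/(-16050 + 4599475) = 1/4583425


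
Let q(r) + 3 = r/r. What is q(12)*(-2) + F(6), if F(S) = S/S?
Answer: 5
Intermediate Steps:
F(S) = 1
q(r) = -2 (q(r) = -3 + r/r = -3 + 1 = -2)
q(12)*(-2) + F(6) = -2*(-2) + 1 = 4 + 1 = 5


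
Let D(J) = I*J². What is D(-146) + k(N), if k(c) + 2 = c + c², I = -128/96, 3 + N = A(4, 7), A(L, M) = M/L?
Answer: -1364305/48 ≈ -28423.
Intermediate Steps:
N = -5/4 (N = -3 + 7/4 = -5/4 ≈ -1.2500)
I = -4/3 (I = -128*1/96 = -4/3 ≈ -1.3333)
D(J) = -4*J²/3
k(c) = -2 + c + c² (k(c) = -2 + (c + c²) = -2 + c + c²)
D(-146) + k(N) = -4/3*(-146)² + (-2 - 5/4 + (-5/4)²) = -4/3*21316 + (-2 - 5/4 + 25/16) = -85264/3 - 27/16 = -1364305/48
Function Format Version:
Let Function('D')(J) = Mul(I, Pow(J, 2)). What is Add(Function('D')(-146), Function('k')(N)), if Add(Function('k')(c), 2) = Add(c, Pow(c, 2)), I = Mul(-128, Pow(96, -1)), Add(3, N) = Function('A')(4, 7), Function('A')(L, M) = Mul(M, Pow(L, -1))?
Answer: Rational(-1364305, 48) ≈ -28423.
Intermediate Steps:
N = Rational(-5, 4) (N = Add(-3, Mul(7, Pow(4, -1))) = Add(-3, Mul(7, Rational(1, 4))) = Add(-3, Rational(7, 4)) = Rational(-5, 4) ≈ -1.2500)
I = Rational(-4, 3) (I = Mul(-128, Rational(1, 96)) = Rational(-4, 3) ≈ -1.3333)
Function('D')(J) = Mul(Rational(-4, 3), Pow(J, 2))
Function('k')(c) = Add(-2, c, Pow(c, 2)) (Function('k')(c) = Add(-2, Add(c, Pow(c, 2))) = Add(-2, c, Pow(c, 2)))
Add(Function('D')(-146), Function('k')(N)) = Add(Mul(Rational(-4, 3), Pow(-146, 2)), Add(-2, Rational(-5, 4), Pow(Rational(-5, 4), 2))) = Add(Mul(Rational(-4, 3), 21316), Add(-2, Rational(-5, 4), Rational(25, 16))) = Add(Rational(-85264, 3), Rational(-27, 16)) = Rational(-1364305, 48)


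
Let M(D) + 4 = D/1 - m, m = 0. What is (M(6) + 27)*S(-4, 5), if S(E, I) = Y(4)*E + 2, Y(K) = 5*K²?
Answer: -9222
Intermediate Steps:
S(E, I) = 2 + 80*E (S(E, I) = (5*4²)*E + 2 = (5*16)*E + 2 = 80*E + 2 = 2 + 80*E)
M(D) = -4 + D (M(D) = -4 + (D/1 - 1*0) = -4 + (D*1 + 0) = -4 + (D + 0) = -4 + D)
(M(6) + 27)*S(-4, 5) = ((-4 + 6) + 27)*(2 + 80*(-4)) = (2 + 27)*(2 - 320) = 29*(-318) = -9222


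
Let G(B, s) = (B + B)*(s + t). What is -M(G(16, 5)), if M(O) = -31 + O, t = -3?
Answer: -33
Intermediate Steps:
G(B, s) = 2*B*(-3 + s) (G(B, s) = (B + B)*(s - 3) = (2*B)*(-3 + s) = 2*B*(-3 + s))
-M(G(16, 5)) = -(-31 + 2*16*(-3 + 5)) = -(-31 + 2*16*2) = -(-31 + 64) = -1*33 = -33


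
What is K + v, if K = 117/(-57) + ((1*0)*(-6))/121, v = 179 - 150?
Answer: 512/19 ≈ 26.947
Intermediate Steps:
v = 29
K = -39/19 (K = 117*(-1/57) + (0*(-6))*(1/121) = -39/19 + 0*(1/121) = -39/19 + 0 = -39/19 ≈ -2.0526)
K + v = -39/19 + 29 = 512/19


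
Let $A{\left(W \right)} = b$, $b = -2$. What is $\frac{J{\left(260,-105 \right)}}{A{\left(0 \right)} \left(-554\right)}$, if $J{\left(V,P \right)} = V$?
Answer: $\frac{65}{277} \approx 0.23466$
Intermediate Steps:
$A{\left(W \right)} = -2$
$\frac{J{\left(260,-105 \right)}}{A{\left(0 \right)} \left(-554\right)} = \frac{260}{\left(-2\right) \left(-554\right)} = \frac{260}{1108} = 260 \cdot \frac{1}{1108} = \frac{65}{277}$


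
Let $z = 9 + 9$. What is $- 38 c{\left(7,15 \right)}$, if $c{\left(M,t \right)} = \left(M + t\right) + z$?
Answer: $-1520$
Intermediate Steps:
$z = 18$
$c{\left(M,t \right)} = 18 + M + t$ ($c{\left(M,t \right)} = \left(M + t\right) + 18 = 18 + M + t$)
$- 38 c{\left(7,15 \right)} = - 38 \left(18 + 7 + 15\right) = \left(-38\right) 40 = -1520$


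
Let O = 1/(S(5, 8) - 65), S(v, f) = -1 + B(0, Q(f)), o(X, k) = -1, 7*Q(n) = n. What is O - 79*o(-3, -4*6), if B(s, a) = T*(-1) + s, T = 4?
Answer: 5529/70 ≈ 78.986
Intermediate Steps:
Q(n) = n/7
B(s, a) = -4 + s (B(s, a) = 4*(-1) + s = -4 + s)
S(v, f) = -5 (S(v, f) = -1 + (-4 + 0) = -1 - 4 = -5)
O = -1/70 (O = 1/(-5 - 65) = 1/(-70) = -1/70 ≈ -0.014286)
O - 79*o(-3, -4*6) = -1/70 - 79*(-1) = -1/70 + 79 = 5529/70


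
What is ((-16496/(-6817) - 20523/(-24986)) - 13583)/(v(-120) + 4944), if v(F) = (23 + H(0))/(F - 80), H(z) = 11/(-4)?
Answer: -308404582173200/112278947821313 ≈ -2.7468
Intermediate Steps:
H(z) = -11/4 (H(z) = 11*(-1/4) = -11/4)
v(F) = 81/(4*(-80 + F)) (v(F) = (23 - 11/4)/(F - 80) = 81/(4*(-80 + F)))
((-16496/(-6817) - 20523/(-24986)) - 13583)/(v(-120) + 4944) = ((-16496/(-6817) - 20523/(-24986)) - 13583)/(81/(4*(-80 - 120)) + 4944) = ((-16496*(-1/6817) - 20523*(-1/24986)) - 13583)/((81/4)/(-200) + 4944) = ((16496/6817 + 20523/24986) - 13583)/((81/4)*(-1/200) + 4944) = (552074347/170329562 - 13583)/(-81/800 + 4944) = -2313034366299/(170329562*3955119/800) = -2313034366299/170329562*800/3955119 = -308404582173200/112278947821313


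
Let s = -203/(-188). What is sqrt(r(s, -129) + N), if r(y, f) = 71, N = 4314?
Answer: sqrt(4385) ≈ 66.219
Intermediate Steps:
s = 203/188 (s = -203*(-1/188) = 203/188 ≈ 1.0798)
sqrt(r(s, -129) + N) = sqrt(71 + 4314) = sqrt(4385)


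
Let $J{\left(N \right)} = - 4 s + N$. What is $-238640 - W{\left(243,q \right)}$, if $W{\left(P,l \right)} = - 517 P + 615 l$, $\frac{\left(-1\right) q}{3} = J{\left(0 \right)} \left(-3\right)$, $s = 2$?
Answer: $-68729$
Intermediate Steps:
$J{\left(N \right)} = -8 + N$ ($J{\left(N \right)} = \left(-4\right) 2 + N = -8 + N$)
$q = -72$ ($q = - 3 \left(-8 + 0\right) \left(-3\right) = - 3 \left(\left(-8\right) \left(-3\right)\right) = \left(-3\right) 24 = -72$)
$-238640 - W{\left(243,q \right)} = -238640 - \left(\left(-517\right) 243 + 615 \left(-72\right)\right) = -238640 - \left(-125631 - 44280\right) = -238640 - -169911 = -238640 + 169911 = -68729$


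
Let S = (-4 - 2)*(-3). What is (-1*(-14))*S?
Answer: 252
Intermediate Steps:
S = 18 (S = -6*(-3) = 18)
(-1*(-14))*S = -1*(-14)*18 = 14*18 = 252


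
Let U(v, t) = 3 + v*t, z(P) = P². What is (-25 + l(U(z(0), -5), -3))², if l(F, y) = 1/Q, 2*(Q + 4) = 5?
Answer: 5929/9 ≈ 658.78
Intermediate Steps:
Q = -3/2 (Q = -4 + (½)*5 = -4 + 5/2 = -3/2 ≈ -1.5000)
U(v, t) = 3 + t*v
l(F, y) = -⅔ (l(F, y) = 1/(-3/2) = -⅔)
(-25 + l(U(z(0), -5), -3))² = (-25 - ⅔)² = (-77/3)² = 5929/9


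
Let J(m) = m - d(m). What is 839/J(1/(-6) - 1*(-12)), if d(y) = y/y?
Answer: 5034/65 ≈ 77.446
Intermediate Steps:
d(y) = 1
J(m) = -1 + m (J(m) = m - 1*1 = m - 1 = -1 + m)
839/J(1/(-6) - 1*(-12)) = 839/(-1 + (1/(-6) - 1*(-12))) = 839/(-1 + (-1/6 + 12)) = 839/(-1 + 71/6) = 839/(65/6) = 839*(6/65) = 5034/65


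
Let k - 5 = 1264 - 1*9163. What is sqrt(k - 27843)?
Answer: I*sqrt(35737) ≈ 189.04*I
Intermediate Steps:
k = -7894 (k = 5 + (1264 - 1*9163) = 5 + (1264 - 9163) = 5 - 7899 = -7894)
sqrt(k - 27843) = sqrt(-7894 - 27843) = sqrt(-35737) = I*sqrt(35737)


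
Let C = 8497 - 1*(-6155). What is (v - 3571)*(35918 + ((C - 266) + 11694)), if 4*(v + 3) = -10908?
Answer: -390649398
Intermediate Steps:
C = 14652 (C = 8497 + 6155 = 14652)
v = -2730 (v = -3 + (¼)*(-10908) = -3 - 2727 = -2730)
(v - 3571)*(35918 + ((C - 266) + 11694)) = (-2730 - 3571)*(35918 + ((14652 - 266) + 11694)) = -6301*(35918 + (14386 + 11694)) = -6301*(35918 + 26080) = -6301*61998 = -390649398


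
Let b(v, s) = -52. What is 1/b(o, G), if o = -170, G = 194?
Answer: -1/52 ≈ -0.019231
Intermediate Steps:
1/b(o, G) = 1/(-52) = -1/52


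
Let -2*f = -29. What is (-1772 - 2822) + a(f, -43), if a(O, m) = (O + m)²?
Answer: -15127/4 ≈ -3781.8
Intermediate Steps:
f = 29/2 (f = -½*(-29) = 29/2 ≈ 14.500)
(-1772 - 2822) + a(f, -43) = (-1772 - 2822) + (29/2 - 43)² = -4594 + (-57/2)² = -4594 + 3249/4 = -15127/4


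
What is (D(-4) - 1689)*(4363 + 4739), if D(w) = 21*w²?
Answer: -12315006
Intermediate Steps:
(D(-4) - 1689)*(4363 + 4739) = (21*(-4)² - 1689)*(4363 + 4739) = (21*16 - 1689)*9102 = (336 - 1689)*9102 = -1353*9102 = -12315006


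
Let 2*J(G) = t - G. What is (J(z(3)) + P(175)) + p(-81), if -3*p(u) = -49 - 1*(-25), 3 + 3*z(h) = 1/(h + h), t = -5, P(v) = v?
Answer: 6515/36 ≈ 180.97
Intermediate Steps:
z(h) = -1 + 1/(6*h) (z(h) = -1 + 1/(3*(h + h)) = -1 + 1/(3*((2*h))) = -1 + (1/(2*h))/3 = -1 + 1/(6*h))
J(G) = -5/2 - G/2 (J(G) = (-5 - G)/2 = -5/2 - G/2)
p(u) = 8 (p(u) = -(-49 - 1*(-25))/3 = -(-49 + 25)/3 = -⅓*(-24) = 8)
(J(z(3)) + P(175)) + p(-81) = ((-5/2 - (⅙ - 1*3)/(2*3)) + 175) + 8 = ((-5/2 - (⅙ - 3)/6) + 175) + 8 = ((-5/2 - (-17)/(6*6)) + 175) + 8 = ((-5/2 - ½*(-17/18)) + 175) + 8 = ((-5/2 + 17/36) + 175) + 8 = (-73/36 + 175) + 8 = 6227/36 + 8 = 6515/36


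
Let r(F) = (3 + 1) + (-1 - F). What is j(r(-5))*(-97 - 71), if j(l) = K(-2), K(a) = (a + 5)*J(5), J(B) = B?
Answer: -2520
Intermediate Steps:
r(F) = 3 - F (r(F) = 4 + (-1 - F) = 3 - F)
K(a) = 25 + 5*a (K(a) = (a + 5)*5 = (5 + a)*5 = 25 + 5*a)
j(l) = 15 (j(l) = 25 + 5*(-2) = 25 - 10 = 15)
j(r(-5))*(-97 - 71) = 15*(-97 - 71) = 15*(-168) = -2520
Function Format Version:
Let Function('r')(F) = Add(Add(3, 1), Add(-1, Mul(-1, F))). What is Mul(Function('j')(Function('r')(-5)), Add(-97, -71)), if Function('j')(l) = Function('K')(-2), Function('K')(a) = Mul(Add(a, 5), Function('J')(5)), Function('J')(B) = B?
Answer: -2520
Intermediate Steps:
Function('r')(F) = Add(3, Mul(-1, F)) (Function('r')(F) = Add(4, Add(-1, Mul(-1, F))) = Add(3, Mul(-1, F)))
Function('K')(a) = Add(25, Mul(5, a)) (Function('K')(a) = Mul(Add(a, 5), 5) = Mul(Add(5, a), 5) = Add(25, Mul(5, a)))
Function('j')(l) = 15 (Function('j')(l) = Add(25, Mul(5, -2)) = Add(25, -10) = 15)
Mul(Function('j')(Function('r')(-5)), Add(-97, -71)) = Mul(15, Add(-97, -71)) = Mul(15, -168) = -2520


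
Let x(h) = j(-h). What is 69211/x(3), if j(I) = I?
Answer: -69211/3 ≈ -23070.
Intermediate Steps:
x(h) = -h
69211/x(3) = 69211/((-1*3)) = 69211/(-3) = 69211*(-1/3) = -69211/3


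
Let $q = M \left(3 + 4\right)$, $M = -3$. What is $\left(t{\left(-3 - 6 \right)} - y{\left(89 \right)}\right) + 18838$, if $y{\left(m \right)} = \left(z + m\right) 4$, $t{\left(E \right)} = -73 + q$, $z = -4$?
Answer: $18404$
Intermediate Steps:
$q = -21$ ($q = - 3 \left(3 + 4\right) = \left(-3\right) 7 = -21$)
$t{\left(E \right)} = -94$ ($t{\left(E \right)} = -73 - 21 = -94$)
$y{\left(m \right)} = -16 + 4 m$ ($y{\left(m \right)} = \left(-4 + m\right) 4 = -16 + 4 m$)
$\left(t{\left(-3 - 6 \right)} - y{\left(89 \right)}\right) + 18838 = \left(-94 - \left(-16 + 4 \cdot 89\right)\right) + 18838 = \left(-94 - \left(-16 + 356\right)\right) + 18838 = \left(-94 - 340\right) + 18838 = -434 + 18838 = 18404$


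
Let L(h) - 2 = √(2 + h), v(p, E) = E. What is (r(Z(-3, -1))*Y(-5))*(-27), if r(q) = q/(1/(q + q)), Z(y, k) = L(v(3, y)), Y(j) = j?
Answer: 810 + 1080*I ≈ 810.0 + 1080.0*I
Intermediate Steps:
L(h) = 2 + √(2 + h)
Z(y, k) = 2 + √(2 + y)
r(q) = 2*q² (r(q) = q/(1/(2*q)) = q/((1/(2*q))) = q*(2*q) = 2*q²)
(r(Z(-3, -1))*Y(-5))*(-27) = ((2*(2 + √(2 - 3))²)*(-5))*(-27) = ((2*(2 + √(-1))²)*(-5))*(-27) = ((2*(2 + I)²)*(-5))*(-27) = -10*(2 + I)²*(-27) = 270*(2 + I)²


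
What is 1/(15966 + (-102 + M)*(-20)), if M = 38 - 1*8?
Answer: 1/17406 ≈ 5.7451e-5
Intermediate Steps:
M = 30 (M = 38 - 8 = 30)
1/(15966 + (-102 + M)*(-20)) = 1/(15966 + (-102 + 30)*(-20)) = 1/(15966 - 72*(-20)) = 1/(15966 + 1440) = 1/17406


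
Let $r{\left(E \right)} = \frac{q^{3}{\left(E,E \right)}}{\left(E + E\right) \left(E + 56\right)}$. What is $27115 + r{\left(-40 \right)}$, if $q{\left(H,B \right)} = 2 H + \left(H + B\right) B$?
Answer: $-23700485$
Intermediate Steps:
$q{\left(H,B \right)} = 2 H + B \left(B + H\right)$ ($q{\left(H,B \right)} = 2 H + \left(B + H\right) B = 2 H + B \left(B + H\right)$)
$r{\left(E \right)} = \frac{\left(2 E + 2 E^{2}\right)^{3}}{2 E \left(56 + E\right)}$ ($r{\left(E \right)} = \frac{\left(E^{2} + 2 E + E E\right)^{3}}{\left(E + E\right) \left(E + 56\right)} = \frac{\left(E^{2} + 2 E + E^{2}\right)^{3}}{2 E \left(56 + E\right)} = \frac{\left(2 E + 2 E^{2}\right)^{3}}{2 E \left(56 + E\right)}$)
$27115 + r{\left(-40 \right)} = 27115 + \frac{4 \left(-40\right)^{2} \left(1 - 40\right)^{3}}{56 - 40} = 27115 + 4 \cdot 1600 \left(-39\right)^{3} \cdot \frac{1}{16} = 27115 + 4 \cdot 1600 \left(-59319\right) \frac{1}{16} = 27115 - 23727600 = -23700485$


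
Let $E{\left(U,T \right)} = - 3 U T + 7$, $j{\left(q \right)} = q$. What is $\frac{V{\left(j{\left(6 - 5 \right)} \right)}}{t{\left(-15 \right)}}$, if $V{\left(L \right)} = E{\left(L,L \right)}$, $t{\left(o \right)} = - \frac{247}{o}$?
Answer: $\frac{60}{247} \approx 0.24291$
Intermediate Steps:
$E{\left(U,T \right)} = 7 - 3 T U$ ($E{\left(U,T \right)} = - 3 T U + 7 = 7 - 3 T U$)
$V{\left(L \right)} = 7 - 3 L^{2}$ ($V{\left(L \right)} = 7 - 3 L L = 7 - 3 L^{2}$)
$\frac{V{\left(j{\left(6 - 5 \right)} \right)}}{t{\left(-15 \right)}} = \frac{7 - 3 \left(6 - 5\right)^{2}}{\left(-247\right) \frac{1}{-15}} = \frac{7 - 3 \cdot 1^{2}}{\left(-247\right) \left(- \frac{1}{15}\right)} = \frac{7 - 3}{\frac{247}{15}} = \left(7 - 3\right) \frac{15}{247} = 4 \cdot \frac{15}{247} = \frac{60}{247}$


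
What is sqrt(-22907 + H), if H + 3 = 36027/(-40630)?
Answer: I*sqrt(37821220756010)/40630 ≈ 151.36*I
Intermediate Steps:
H = -157917/40630 (H = -3 + 36027/(-40630) = -3 + 36027*(-1/40630) = -3 - 36027/40630 = -157917/40630 ≈ -3.8867)
sqrt(-22907 + H) = sqrt(-22907 - 157917/40630) = sqrt(-930869327/40630) = I*sqrt(37821220756010)/40630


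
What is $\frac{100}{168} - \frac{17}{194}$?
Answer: $\frac{1034}{2037} \approx 0.50761$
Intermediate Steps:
$\frac{100}{168} - \frac{17}{194} = 100 \cdot \frac{1}{168} - \frac{17}{194} = \frac{25}{42} - \frac{17}{194} = \frac{1034}{2037}$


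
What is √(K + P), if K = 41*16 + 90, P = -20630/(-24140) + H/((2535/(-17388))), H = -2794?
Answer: 3*√54470341370730/156910 ≈ 141.11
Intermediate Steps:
P = 39094117171/2039830 (P = -20630/(-24140) - 2794/(2535/(-17388)) = -20630*(-1/24140) - 2794/(2535*(-1/17388)) = 2063/2414 - 2794/(-845/5796) = 2063/2414 - 2794*(-5796/845) = 2063/2414 + 16194024/845 = 39094117171/2039830 ≈ 19165.)
K = 746 (K = 656 + 90 = 746)
√(K + P) = √(746 + 39094117171/2039830) = √(40615830351/2039830) = 3*√54470341370730/156910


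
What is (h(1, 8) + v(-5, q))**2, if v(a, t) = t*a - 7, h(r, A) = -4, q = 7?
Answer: 2116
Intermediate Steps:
v(a, t) = -7 + a*t (v(a, t) = a*t - 7 = -7 + a*t)
(h(1, 8) + v(-5, q))**2 = (-4 + (-7 - 5*7))**2 = (-4 + (-7 - 35))**2 = (-4 - 42)**2 = (-46)**2 = 2116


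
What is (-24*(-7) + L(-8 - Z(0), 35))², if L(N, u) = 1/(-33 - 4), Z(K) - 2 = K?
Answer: 38626225/1369 ≈ 28215.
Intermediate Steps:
Z(K) = 2 + K
L(N, u) = -1/37 (L(N, u) = 1/(-37) = -1/37)
(-24*(-7) + L(-8 - Z(0), 35))² = (-24*(-7) - 1/37)² = (168 - 1/37)² = (6215/37)² = 38626225/1369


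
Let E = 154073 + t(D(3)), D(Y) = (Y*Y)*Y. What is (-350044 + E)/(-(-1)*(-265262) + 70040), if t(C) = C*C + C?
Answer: 195215/195222 ≈ 0.99996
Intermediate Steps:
D(Y) = Y**3 (D(Y) = Y**2*Y = Y**3)
t(C) = C + C**2 (t(C) = C**2 + C = C + C**2)
E = 154829 (E = 154073 + 3**3*(1 + 3**3) = 154073 + 27*(1 + 27) = 154073 + 27*28 = 154073 + 756 = 154829)
(-350044 + E)/(-(-1)*(-265262) + 70040) = (-350044 + 154829)/(-(-1)*(-265262) + 70040) = -195215/(-1*265262 + 70040) = -195215/(-265262 + 70040) = -195215/(-195222) = -195215*(-1/195222) = 195215/195222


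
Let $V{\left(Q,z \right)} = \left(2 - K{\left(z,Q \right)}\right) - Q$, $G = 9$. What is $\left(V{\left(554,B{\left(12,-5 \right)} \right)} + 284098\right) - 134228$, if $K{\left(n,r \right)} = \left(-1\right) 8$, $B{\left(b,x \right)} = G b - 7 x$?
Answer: $149326$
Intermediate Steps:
$B{\left(b,x \right)} = - 7 x + 9 b$ ($B{\left(b,x \right)} = 9 b - 7 x = - 7 x + 9 b$)
$K{\left(n,r \right)} = -8$
$V{\left(Q,z \right)} = 10 - Q$ ($V{\left(Q,z \right)} = \left(2 - -8\right) - Q = \left(2 + 8\right) - Q = 10 - Q$)
$\left(V{\left(554,B{\left(12,-5 \right)} \right)} + 284098\right) - 134228 = \left(\left(10 - 554\right) + 284098\right) - 134228 = \left(-544 + 284098\right) - 134228 = 283554 - 134228 = 149326$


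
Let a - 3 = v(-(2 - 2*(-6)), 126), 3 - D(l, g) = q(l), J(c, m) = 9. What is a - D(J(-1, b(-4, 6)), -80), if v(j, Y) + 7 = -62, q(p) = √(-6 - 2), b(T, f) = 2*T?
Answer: -69 + 2*I*√2 ≈ -69.0 + 2.8284*I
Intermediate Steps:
q(p) = 2*I*√2 (q(p) = √(-8) = 2*I*√2)
D(l, g) = 3 - 2*I*√2
v(j, Y) = -69 (v(j, Y) = -7 - 62 = -69)
a = -66 (a = 3 - 69 = -66)
a - D(J(-1, b(-4, 6)), -80) = -66 - (3 - 2*I*√2) = -66 + (-3 + 2*I*√2) = -69 + 2*I*√2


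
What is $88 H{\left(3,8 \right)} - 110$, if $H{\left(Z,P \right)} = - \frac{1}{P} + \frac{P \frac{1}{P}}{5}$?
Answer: $- \frac{517}{5} \approx -103.4$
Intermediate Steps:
$H{\left(Z,P \right)} = \frac{1}{5} - \frac{1}{P}$ ($H{\left(Z,P \right)} = - \frac{1}{P} + 1 \cdot \frac{1}{5} = - \frac{1}{P} + \frac{1}{5} = \frac{1}{5} - \frac{1}{P}$)
$88 H{\left(3,8 \right)} - 110 = 88 \frac{-5 + 8}{5 \cdot 8} - 110 = 88 \cdot \frac{1}{5} \cdot \frac{1}{8} \cdot 3 - 110 = 88 \cdot \frac{3}{40} - 110 = \frac{33}{5} - 110 = - \frac{517}{5}$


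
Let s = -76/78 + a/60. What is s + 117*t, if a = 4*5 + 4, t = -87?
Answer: -1985017/195 ≈ -10180.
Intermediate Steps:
a = 24 (a = 20 + 4 = 24)
s = -112/195 (s = -76/78 + 24/60 = -76*1/78 + 24*(1/60) = -38/39 + ⅖ = -112/195 ≈ -0.57436)
s + 117*t = -112/195 + 117*(-87) = -112/195 - 10179 = -1985017/195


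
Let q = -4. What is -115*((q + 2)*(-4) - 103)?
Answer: 10925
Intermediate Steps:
-115*((q + 2)*(-4) - 103) = -115*((-4 + 2)*(-4) - 103) = -115*(-2*(-4) - 103) = -115*(8 - 103) = -115*(-95) = 10925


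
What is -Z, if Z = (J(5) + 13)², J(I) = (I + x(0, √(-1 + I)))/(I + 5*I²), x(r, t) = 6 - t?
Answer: -2886601/16900 ≈ -170.80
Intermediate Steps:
J(I) = (6 + I - √(-1 + I))/(I + 5*I²) (J(I) = (I + (6 - √(-1 + I)))/(I + 5*I²) = (6 + I - √(-1 + I))/(I + 5*I²))
Z = 2886601/16900 (Z = ((6 + 5 - √(-1 + 5))/(5*(1 + 5*5)) + 13)² = ((6 + 5 - √4)/(5*(1 + 25)) + 13)² = ((⅕)*(6 + 5 - 1*2)/26 + 13)² = ((⅕)*(1/26)*(6 + 5 - 2) + 13)² = ((⅕)*(1/26)*9 + 13)² = (9/130 + 13)² = (1699/130)² = 2886601/16900 ≈ 170.80)
-Z = -1*2886601/16900 = -2886601/16900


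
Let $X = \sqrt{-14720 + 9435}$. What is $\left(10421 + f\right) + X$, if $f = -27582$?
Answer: $-17161 + i \sqrt{5285} \approx -17161.0 + 72.698 i$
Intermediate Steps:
$X = i \sqrt{5285}$ ($X = \sqrt{-5285} = i \sqrt{5285} \approx 72.698 i$)
$\left(10421 + f\right) + X = \left(10421 - 27582\right) + i \sqrt{5285} = -17161 + i \sqrt{5285}$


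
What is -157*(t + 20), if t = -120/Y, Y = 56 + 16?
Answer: -8635/3 ≈ -2878.3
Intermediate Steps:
Y = 72
t = -5/3 (t = -120/72 = -120*1/72 = -5/3 ≈ -1.6667)
-157*(t + 20) = -157*(-5/3 + 20) = -157*55/3 = -8635/3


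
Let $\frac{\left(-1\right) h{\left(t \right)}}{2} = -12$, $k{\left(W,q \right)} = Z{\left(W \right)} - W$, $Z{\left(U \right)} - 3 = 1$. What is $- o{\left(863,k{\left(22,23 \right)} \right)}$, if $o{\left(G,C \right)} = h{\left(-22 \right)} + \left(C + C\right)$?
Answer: $12$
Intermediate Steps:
$Z{\left(U \right)} = 4$ ($Z{\left(U \right)} = 3 + 1 = 4$)
$k{\left(W,q \right)} = 4 - W$
$h{\left(t \right)} = 24$ ($h{\left(t \right)} = \left(-2\right) \left(-12\right) = 24$)
$o{\left(G,C \right)} = 24 + 2 C$ ($o{\left(G,C \right)} = 24 + \left(C + C\right) = 24 + 2 C$)
$- o{\left(863,k{\left(22,23 \right)} \right)} = - (24 + 2 \left(4 - 22\right)) = - (24 + 2 \left(-18\right)) = - (24 - 36) = \left(-1\right) \left(-12\right) = 12$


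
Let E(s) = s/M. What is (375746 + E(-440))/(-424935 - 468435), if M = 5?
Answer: -187829/446685 ≈ -0.42050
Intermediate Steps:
E(s) = s/5
(375746 + E(-440))/(-424935 - 468435) = (375746 + (⅕)*(-440))/(-424935 - 468435) = (375746 - 88)/(-893370) = 375658*(-1/893370) = -187829/446685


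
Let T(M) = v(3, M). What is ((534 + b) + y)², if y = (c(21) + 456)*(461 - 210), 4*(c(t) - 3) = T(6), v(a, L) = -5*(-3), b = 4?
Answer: 217858363009/16 ≈ 1.3616e+10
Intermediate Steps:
v(a, L) = 15
T(M) = 15
c(t) = 27/4 (c(t) = 3 + (¼)*15 = 3 + 15/4 = 27/4)
y = 464601/4 (y = (27/4 + 456)*(461 - 210) = (1851/4)*251 = 464601/4 ≈ 1.1615e+5)
((534 + b) + y)² = ((534 + 4) + 464601/4)² = (538 + 464601/4)² = (466753/4)² = 217858363009/16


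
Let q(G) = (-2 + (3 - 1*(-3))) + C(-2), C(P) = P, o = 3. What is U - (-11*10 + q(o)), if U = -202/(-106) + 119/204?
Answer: 70271/636 ≈ 110.49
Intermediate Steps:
U = 1583/636 (U = -202*(-1/106) + 119*(1/204) = 101/53 + 7/12 = 1583/636 ≈ 2.4890)
q(G) = 2 (q(G) = (-2 + (3 - 1*(-3))) - 2 = (-2 + (3 + 3)) - 2 = (-2 + 6) - 2 = 4 - 2 = 2)
U - (-11*10 + q(o)) = 1583/636 - (-11*10 + 2) = 1583/636 - (-110 + 2) = 1583/636 - 1*(-108) = 1583/636 + 108 = 70271/636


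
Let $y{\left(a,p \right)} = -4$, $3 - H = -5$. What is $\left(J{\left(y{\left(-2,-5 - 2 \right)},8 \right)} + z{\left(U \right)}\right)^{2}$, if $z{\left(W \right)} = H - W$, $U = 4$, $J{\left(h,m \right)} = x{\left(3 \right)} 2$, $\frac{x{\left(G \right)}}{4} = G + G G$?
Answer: $10000$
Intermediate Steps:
$H = 8$ ($H = 3 - -5 = 3 + 5 = 8$)
$x{\left(G \right)} = 4 G + 4 G^{2}$ ($x{\left(G \right)} = 4 \left(G + G G\right) = 4 \left(G + G^{2}\right) = 4 G + 4 G^{2}$)
$J{\left(h,m \right)} = 96$ ($J{\left(h,m \right)} = 4 \cdot 3 \left(1 + 3\right) 2 = 4 \cdot 3 \cdot 4 \cdot 2 = 48 \cdot 2 = 96$)
$z{\left(W \right)} = 8 - W$
$\left(J{\left(y{\left(-2,-5 - 2 \right)},8 \right)} + z{\left(U \right)}\right)^{2} = \left(96 + \left(8 - 4\right)\right)^{2} = \left(96 + 4\right)^{2} = 100^{2} = 10000$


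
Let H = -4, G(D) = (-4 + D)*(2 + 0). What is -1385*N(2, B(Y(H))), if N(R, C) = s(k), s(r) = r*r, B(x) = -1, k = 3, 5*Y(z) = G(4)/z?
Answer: -12465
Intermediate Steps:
G(D) = -8 + 2*D (G(D) = (-4 + D)*2 = -8 + 2*D)
Y(z) = 0 (Y(z) = ((-8 + 2*4)/z)/5 = ((-8 + 8)/z)/5 = (0/z)/5 = (⅕)*0 = 0)
s(r) = r²
N(R, C) = 9 (N(R, C) = 3² = 9)
-1385*N(2, B(Y(H))) = -1385*9 = -12465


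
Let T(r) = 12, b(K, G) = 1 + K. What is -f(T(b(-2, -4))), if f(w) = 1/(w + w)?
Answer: -1/24 ≈ -0.041667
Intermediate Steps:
f(w) = 1/(2*w)
-f(T(b(-2, -4))) = -1/(2*12) = -1*1/24 = -1/24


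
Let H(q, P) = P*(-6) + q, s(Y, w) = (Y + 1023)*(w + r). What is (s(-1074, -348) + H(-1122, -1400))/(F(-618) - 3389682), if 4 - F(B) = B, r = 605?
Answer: 5829/3389060 ≈ 0.0017199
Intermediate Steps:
F(B) = 4 - B
s(Y, w) = (605 + w)*(1023 + Y) (s(Y, w) = (Y + 1023)*(w + 605) = (1023 + Y)*(605 + w) = (605 + w)*(1023 + Y))
H(q, P) = q - 6*P (H(q, P) = -6*P + q = q - 6*P)
(s(-1074, -348) + H(-1122, -1400))/(F(-618) - 3389682) = ((618915 + 605*(-1074) + 1023*(-348) - 1074*(-348)) + (-1122 - 6*(-1400)))/((4 - 1*(-618)) - 3389682) = ((618915 - 649770 - 356004 + 373752) + (-1122 + 8400))/((4 + 618) - 3389682) = (-13107 + 7278)/(622 - 3389682) = -5829/(-3389060) = -5829*(-1/3389060) = 5829/3389060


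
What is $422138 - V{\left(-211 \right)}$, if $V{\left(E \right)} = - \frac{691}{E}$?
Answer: $\frac{89070427}{211} \approx 4.2213 \cdot 10^{5}$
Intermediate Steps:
$422138 - V{\left(-211 \right)} = 422138 - - \frac{691}{-211} = 422138 - \left(-691\right) \left(- \frac{1}{211}\right) = 422138 - \frac{691}{211} = \frac{89070427}{211}$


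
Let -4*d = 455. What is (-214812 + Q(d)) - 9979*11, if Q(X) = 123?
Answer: -324458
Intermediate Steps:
d = -455/4 (d = -¼*455 = -455/4 ≈ -113.75)
(-214812 + Q(d)) - 9979*11 = (-214812 + 123) - 9979*11 = -214689 - 109769 = -324458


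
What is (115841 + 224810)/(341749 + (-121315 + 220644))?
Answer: 340651/441078 ≈ 0.77232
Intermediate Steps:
(115841 + 224810)/(341749 + (-121315 + 220644)) = 340651/(341749 + 99329) = 340651/441078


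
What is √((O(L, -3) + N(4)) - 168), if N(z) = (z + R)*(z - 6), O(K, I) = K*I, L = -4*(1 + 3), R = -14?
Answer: 10*I ≈ 10.0*I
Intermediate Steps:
L = -16 (L = -4*4 = -16)
O(K, I) = I*K
N(z) = (-14 + z)*(-6 + z) (N(z) = (z - 14)*(z - 6) = (-14 + z)*(-6 + z))
√((O(L, -3) + N(4)) - 168) = √((-3*(-16) + (84 + 4² - 20*4)) - 168) = √((48 + (84 + 16 - 80)) - 168) = √((48 + 20) - 168) = √(68 - 168) = √(-100) = 10*I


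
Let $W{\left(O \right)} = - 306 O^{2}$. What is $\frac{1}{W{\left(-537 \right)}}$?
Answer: $- \frac{1}{88240914} \approx -1.1333 \cdot 10^{-8}$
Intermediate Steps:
$\frac{1}{W{\left(-537 \right)}} = \frac{1}{\left(-306\right) \left(-537\right)^{2}} = \frac{1}{\left(-306\right) 288369} = \frac{1}{-88240914} = - \frac{1}{88240914}$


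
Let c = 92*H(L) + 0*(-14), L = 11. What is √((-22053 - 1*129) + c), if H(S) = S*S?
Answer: 5*I*√442 ≈ 105.12*I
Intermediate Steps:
H(S) = S²
c = 11132 (c = 92*11² + 0*(-14) = 92*121 + 0 = 11132 + 0 = 11132)
√((-22053 - 1*129) + c) = √((-22053 - 1*129) + 11132) = √((-22053 - 129) + 11132) = √(-22182 + 11132) = √(-11050) = 5*I*√442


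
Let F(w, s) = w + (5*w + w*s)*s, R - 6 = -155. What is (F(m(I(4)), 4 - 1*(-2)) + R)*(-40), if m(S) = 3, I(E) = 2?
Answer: -2080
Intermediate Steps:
R = -149 (R = 6 - 155 = -149)
F(w, s) = w + s*(5*w + s*w) (F(w, s) = w + (5*w + s*w)*s = w + s*(5*w + s*w))
(F(m(I(4)), 4 - 1*(-2)) + R)*(-40) = (3*(1 + (4 - 1*(-2))² + 5*(4 - 1*(-2))) - 149)*(-40) = (3*(1 + (4 + 2)² + 5*(4 + 2)) - 149)*(-40) = (3*(1 + 6² + 5*6) - 149)*(-40) = (3*(1 + 36 + 30) - 149)*(-40) = (3*67 - 149)*(-40) = (201 - 149)*(-40) = 52*(-40) = -2080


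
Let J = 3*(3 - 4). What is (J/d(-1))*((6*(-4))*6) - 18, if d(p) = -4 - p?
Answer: -162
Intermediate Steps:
J = -3 (J = 3*(-1) = -3)
(J/d(-1))*((6*(-4))*6) - 18 = (-3/(-4 - 1*(-1)))*((6*(-4))*6) - 18 = (-3/(-4 + 1))*(-24*6) - 18 = -3/(-3)*(-144) - 18 = -3*(-1/3)*(-144) - 18 = 1*(-144) - 18 = -144 - 18 = -162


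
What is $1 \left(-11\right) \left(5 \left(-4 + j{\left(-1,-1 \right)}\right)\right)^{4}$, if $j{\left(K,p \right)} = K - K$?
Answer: $-1760000$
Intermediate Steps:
$j{\left(K,p \right)} = 0$
$1 \left(-11\right) \left(5 \left(-4 + j{\left(-1,-1 \right)}\right)\right)^{4} = 1 \left(-11\right) \left(5 \left(-4 + 0\right)\right)^{4} = - 11 \left(5 \left(-4\right)\right)^{4} = - 11 \left(-20\right)^{4} = \left(-11\right) 160000 = -1760000$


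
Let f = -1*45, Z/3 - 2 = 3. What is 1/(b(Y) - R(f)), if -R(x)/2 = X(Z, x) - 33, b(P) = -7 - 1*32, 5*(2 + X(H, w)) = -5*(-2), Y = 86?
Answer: -1/105 ≈ -0.0095238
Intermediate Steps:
Z = 15 (Z = 6 + 3*3 = 6 + 9 = 15)
f = -45
X(H, w) = 0 (X(H, w) = -2 + (-5*(-2))/5 = -2 + (⅕)*10 = -2 + 2 = 0)
b(P) = -39 (b(P) = -7 - 32 = -39)
R(x) = 66 (R(x) = -2*(0 - 33) = -2*(-33) = 66)
1/(b(Y) - R(f)) = 1/(-39 - 1*66) = 1/(-39 - 66) = 1/(-105) = -1/105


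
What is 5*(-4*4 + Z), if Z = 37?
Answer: 105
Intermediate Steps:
5*(-4*4 + Z) = 5*(-4*4 + 37) = 5*(-16 + 37) = 5*21 = 105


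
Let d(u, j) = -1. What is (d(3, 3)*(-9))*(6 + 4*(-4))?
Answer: -90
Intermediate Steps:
(d(3, 3)*(-9))*(6 + 4*(-4)) = (-1*(-9))*(6 + 4*(-4)) = 9*(6 - 16) = 9*(-10) = -90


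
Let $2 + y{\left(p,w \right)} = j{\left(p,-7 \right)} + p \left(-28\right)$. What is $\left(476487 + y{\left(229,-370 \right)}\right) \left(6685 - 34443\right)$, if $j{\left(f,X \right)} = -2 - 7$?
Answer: $-13048036512$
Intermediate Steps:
$j{\left(f,X \right)} = -9$
$y{\left(p,w \right)} = -11 - 28 p$ ($y{\left(p,w \right)} = -2 + \left(-9 + p \left(-28\right)\right) = -2 - \left(9 + 28 p\right) = -11 - 28 p$)
$\left(476487 + y{\left(229,-370 \right)}\right) \left(6685 - 34443\right) = \left(476487 - 6423\right) \left(6685 - 34443\right) = \left(476487 - 6423\right) \left(-27758\right) = 470064 \left(-27758\right) = -13048036512$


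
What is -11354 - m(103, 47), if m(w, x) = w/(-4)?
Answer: -45313/4 ≈ -11328.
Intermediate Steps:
m(w, x) = -w/4 (m(w, x) = w*(-¼) = -w/4)
-11354 - m(103, 47) = -11354 - (-1)*103/4 = -11354 - 1*(-103/4) = -11354 + 103/4 = -45313/4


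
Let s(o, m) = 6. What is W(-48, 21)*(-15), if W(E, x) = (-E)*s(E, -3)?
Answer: -4320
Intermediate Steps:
W(E, x) = -6*E (W(E, x) = -E*6 = -6*E)
W(-48, 21)*(-15) = -6*(-48)*(-15) = 288*(-15) = -4320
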